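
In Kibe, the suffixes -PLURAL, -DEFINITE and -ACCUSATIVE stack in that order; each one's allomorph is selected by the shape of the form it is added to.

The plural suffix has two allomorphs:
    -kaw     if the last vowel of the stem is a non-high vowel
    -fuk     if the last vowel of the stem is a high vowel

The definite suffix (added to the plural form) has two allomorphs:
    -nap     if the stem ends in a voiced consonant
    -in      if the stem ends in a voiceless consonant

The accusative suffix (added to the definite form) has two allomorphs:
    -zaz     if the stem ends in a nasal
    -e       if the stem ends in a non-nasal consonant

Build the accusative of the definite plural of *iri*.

irifukinzaz

*iri* — last vowel /i/ (a high vowel) → -fuk → *irifuk*.
Since the final consonant of the plural form *irifuk* is /k/ (voiceless), it takes -in, giving *irifukin*.
The definite form *irifukin* — final consonant /n/ (a nasal) → -zaz → *irifukinzaz*.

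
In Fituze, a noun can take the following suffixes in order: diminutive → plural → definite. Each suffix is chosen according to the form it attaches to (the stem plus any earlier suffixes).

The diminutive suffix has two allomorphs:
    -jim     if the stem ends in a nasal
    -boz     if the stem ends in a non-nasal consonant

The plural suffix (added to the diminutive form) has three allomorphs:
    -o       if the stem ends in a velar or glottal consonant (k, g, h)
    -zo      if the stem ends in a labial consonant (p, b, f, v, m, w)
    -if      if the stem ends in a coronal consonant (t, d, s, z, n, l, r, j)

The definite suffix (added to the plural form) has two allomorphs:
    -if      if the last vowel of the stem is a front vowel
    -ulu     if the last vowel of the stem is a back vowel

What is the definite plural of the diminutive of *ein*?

*ein* — final consonant /n/ (a nasal) → -jim → *einjim*.
The final consonant of the diminutive form *einjim* is /m/, which is labial, so the plural suffix is -zo, giving *einjimzo*.
The plural form *einjimzo*: last vowel = /o/, a back vowel → -ulu → *einjimzoulu*.

einjimzoulu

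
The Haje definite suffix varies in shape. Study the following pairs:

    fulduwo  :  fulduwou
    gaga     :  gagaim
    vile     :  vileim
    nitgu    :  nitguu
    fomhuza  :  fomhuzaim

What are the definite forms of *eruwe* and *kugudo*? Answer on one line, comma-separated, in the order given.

Looking at the last vowel of each stem: -u when the last vowel of the stem is a rounded vowel (*fulduwo*, *nitgu*); -im when the last vowel of the stem is an unrounded vowel (*gaga*, *vile*, *fomhuza*).
*eruwe* — last vowel /e/ (an unrounded vowel) → -im → *eruweim*.
The last vowel of *kugudo* is /o/, which is a rounded vowel, so the suffix is -u, giving *kugudou*.

eruweim, kugudou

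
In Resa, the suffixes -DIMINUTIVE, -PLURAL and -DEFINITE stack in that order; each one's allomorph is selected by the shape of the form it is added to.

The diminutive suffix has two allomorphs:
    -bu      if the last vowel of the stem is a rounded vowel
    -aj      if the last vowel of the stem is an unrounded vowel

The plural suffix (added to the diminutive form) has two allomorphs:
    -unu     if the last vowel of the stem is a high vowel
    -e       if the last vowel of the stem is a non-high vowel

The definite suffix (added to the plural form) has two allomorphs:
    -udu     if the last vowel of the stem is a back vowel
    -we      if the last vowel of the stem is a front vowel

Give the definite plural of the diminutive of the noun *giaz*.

giazajewe

*giaz* — last vowel /a/ (an unrounded vowel) → -aj → *giazaj*.
Since the last vowel of the diminutive form *giazaj* is /a/ (a non-high vowel), it takes -e, giving *giazaje*.
The plural form *giazaje*: last vowel = /e/, a front vowel → -we → *giazajewe*.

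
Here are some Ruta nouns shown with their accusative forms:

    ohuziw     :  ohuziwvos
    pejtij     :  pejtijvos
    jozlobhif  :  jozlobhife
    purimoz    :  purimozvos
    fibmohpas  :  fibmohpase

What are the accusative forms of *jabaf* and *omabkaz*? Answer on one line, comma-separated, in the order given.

The suffix is conditioned by the final consonant: -e when the stem ends in a voiceless consonant (*jozlobhif*, *fibmohpas*); -vos when the stem ends in a voiced consonant (*ohuziw*, *pejtij*, *purimoz*).
The final consonant of *jabaf* is /f/, which is voiceless, so the suffix is -e, giving *jabafe*.
*omabkaz*: final consonant = /z/, voiced → -vos → *omabkazvos*.

jabafe, omabkazvos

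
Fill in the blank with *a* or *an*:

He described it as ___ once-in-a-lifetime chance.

The indefinite article is chosen by the initial *sound* of the following word, not its spelling.
*once-in-a-lifetime* begins with the sound /wʌ/ (*once* pronounced with initial /w/) — a consonant sound.
So the article is *a*: He described it as a once-in-a-lifetime chance.

a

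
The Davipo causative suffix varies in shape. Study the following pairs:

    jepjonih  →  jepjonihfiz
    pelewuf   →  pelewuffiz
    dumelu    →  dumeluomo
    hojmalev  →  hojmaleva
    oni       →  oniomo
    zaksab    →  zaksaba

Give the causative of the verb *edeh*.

edehfiz

The pattern is voicing of the final sound: -fiz when the stem ends in a voiceless consonant (*jepjonih*, *pelewuf*); -a when the stem ends in a voiced consonant (*hojmalev*, *zaksab*); -omo when the stem ends in a vowel (*dumelu*, *oni*).
*edeh* — final sound /h/ (a voiceless consonant) → -fiz → *edehfiz*.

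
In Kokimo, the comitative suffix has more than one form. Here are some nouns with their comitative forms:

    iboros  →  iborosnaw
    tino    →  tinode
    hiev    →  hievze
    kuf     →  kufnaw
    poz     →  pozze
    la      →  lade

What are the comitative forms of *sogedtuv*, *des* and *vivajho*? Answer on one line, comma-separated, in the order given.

sogedtuvze, desnaw, vivajhode

Looking at the final sound of each stem: -naw when the stem ends in a voiceless consonant (*iboros*, *kuf*); -ze when the stem ends in a voiced consonant (*hiev*, *poz*); -de when the stem ends in a vowel (*tino*, *la*).
Since the final sound of *sogedtuv* is /v/ (a voiced consonant), it takes -ze, giving *sogedtuvze*.
*des*: final sound = /s/, a voiceless consonant → -naw → *desnaw*.
Since the final sound of *vivajho* is /o/ (a vowel), it takes -de, giving *vivajhode*.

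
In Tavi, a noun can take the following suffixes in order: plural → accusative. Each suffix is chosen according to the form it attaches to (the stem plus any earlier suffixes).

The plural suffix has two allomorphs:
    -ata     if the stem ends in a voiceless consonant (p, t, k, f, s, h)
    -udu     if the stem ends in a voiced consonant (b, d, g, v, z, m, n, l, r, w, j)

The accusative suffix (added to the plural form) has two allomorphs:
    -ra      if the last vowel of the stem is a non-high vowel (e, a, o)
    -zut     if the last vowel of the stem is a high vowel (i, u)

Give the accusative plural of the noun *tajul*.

tajuluduzut

The final consonant of *tajul* is /l/, which is voiced, so the plural suffix is -udu, giving *tajuludu*.
The plural form *tajuludu*: last vowel = /u/, a high vowel → -zut → *tajuluduzut*.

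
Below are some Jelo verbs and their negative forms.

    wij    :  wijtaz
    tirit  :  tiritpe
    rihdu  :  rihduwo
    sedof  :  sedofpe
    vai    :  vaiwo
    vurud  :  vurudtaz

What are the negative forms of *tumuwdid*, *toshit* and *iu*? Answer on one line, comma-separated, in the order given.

tumuwdidtaz, toshitpe, iuwo

The alternation tracks the final sound of the stem — -pe when the stem ends in a voiceless consonant (*tirit*, *sedof*); -taz when the stem ends in a voiced consonant (*wij*, *vurud*); -wo when the stem ends in a vowel (*rihdu*, *vai*).
The final sound of *tumuwdid* is /d/, which is a voiced consonant, so the suffix is -taz, giving *tumuwdidtaz*.
*toshit*: final sound = /t/, a voiceless consonant → -pe → *toshitpe*.
*iu*: final sound = /u/, a vowel → -wo → *iuwo*.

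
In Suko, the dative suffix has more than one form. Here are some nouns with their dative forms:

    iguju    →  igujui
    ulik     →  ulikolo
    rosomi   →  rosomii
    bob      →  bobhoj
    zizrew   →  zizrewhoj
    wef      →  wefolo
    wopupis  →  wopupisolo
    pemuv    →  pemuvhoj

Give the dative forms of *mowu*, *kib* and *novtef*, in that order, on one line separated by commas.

The pattern is voicing of the final sound: -olo when the stem ends in a voiceless consonant (*ulik*, *wef*, *wopupis*); -hoj when the stem ends in a voiced consonant (*bob*, *zizrew*, *pemuv*); -i when the stem ends in a vowel (*iguju*, *rosomi*).
Since the final sound of *mowu* is /u/ (a vowel), it takes -i, giving *mowui*.
The final sound of *kib* is /b/, which is a voiced consonant, so the suffix is -hoj, giving *kibhoj*.
*novtef* — final sound /f/ (a voiceless consonant) → -olo → *novtefolo*.

mowui, kibhoj, novtefolo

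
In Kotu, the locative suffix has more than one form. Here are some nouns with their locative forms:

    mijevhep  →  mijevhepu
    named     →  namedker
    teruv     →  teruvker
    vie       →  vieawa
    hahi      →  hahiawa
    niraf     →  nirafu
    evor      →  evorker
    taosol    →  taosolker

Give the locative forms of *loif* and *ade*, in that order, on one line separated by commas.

loifu, adeawa

The pattern is voicing of the final sound: -u when the stem ends in a voiceless consonant (*mijevhep*, *niraf*); -ker when the stem ends in a voiced consonant (*named*, *teruv*, *evor*, *taosol*); -awa when the stem ends in a vowel (*vie*, *hahi*).
Since the final sound of *loif* is /f/ (a voiceless consonant), it takes -u, giving *loifu*.
*ade*: final sound = /e/, a vowel → -awa → *adeawa*.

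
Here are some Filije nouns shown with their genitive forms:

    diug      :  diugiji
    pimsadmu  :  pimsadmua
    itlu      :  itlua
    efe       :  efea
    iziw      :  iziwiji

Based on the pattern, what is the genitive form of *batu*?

The suffix is conditioned by the final sound: -iji when the stem ends in a consonant (*diug*, *iziw*); -a when the stem ends in a vowel (*pimsadmu*, *itlu*, *efe*).
The final sound of *batu* is /u/, which is a vowel, so the suffix is -a, giving *batua*.

batua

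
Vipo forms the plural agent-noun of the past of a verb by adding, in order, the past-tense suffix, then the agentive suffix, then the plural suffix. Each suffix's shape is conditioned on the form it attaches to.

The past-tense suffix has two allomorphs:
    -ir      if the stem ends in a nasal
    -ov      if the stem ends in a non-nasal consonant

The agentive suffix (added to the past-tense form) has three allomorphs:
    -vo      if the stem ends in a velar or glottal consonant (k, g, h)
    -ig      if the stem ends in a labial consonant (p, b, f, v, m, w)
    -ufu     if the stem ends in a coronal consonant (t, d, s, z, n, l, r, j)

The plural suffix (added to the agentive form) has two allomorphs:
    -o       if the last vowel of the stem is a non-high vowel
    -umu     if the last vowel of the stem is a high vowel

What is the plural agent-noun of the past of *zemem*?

*zemem*: final consonant = /m/, a nasal → -ir → *zememir*.
The past-tense form *zememir* — final consonant /r/ (coronal) → -ufu → *zememirufu*.
The agentive form *zememirufu*: last vowel = /u/, a high vowel → -umu → *zememirufuumu*.

zememirufuumu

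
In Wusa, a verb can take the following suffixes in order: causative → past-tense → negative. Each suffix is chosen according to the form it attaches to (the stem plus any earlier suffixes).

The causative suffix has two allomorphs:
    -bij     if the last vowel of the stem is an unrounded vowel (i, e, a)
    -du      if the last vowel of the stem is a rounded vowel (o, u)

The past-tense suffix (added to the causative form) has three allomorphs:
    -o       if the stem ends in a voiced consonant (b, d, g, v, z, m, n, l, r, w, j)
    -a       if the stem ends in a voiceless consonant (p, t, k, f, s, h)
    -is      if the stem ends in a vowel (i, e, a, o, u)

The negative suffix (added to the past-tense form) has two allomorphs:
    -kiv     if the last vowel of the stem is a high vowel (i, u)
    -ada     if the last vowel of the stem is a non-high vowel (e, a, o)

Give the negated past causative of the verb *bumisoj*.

bumisojduiskiv

Since the last vowel of *bumisoj* is /o/ (a rounded vowel), it takes -du, giving *bumisojdu*.
Since the final sound of the causative form *bumisojdu* is /u/ (a vowel), it takes -is, giving *bumisojduis*.
The last vowel of the past-tense form *bumisojduis* is /i/, which is a high vowel, so the negative suffix is -kiv, giving *bumisojduiskiv*.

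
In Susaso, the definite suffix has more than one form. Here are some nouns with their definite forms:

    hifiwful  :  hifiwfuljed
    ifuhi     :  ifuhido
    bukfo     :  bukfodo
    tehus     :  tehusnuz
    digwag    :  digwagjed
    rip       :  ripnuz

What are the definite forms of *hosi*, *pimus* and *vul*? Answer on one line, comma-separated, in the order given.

hosido, pimusnuz, vuljed

Looking at the final sound of each stem: -nuz when the stem ends in a voiceless consonant (*tehus*, *rip*); -jed when the stem ends in a voiced consonant (*hifiwful*, *digwag*); -do when the stem ends in a vowel (*ifuhi*, *bukfo*).
*hosi*: final sound = /i/, a vowel → -do → *hosido*.
Since the final sound of *pimus* is /s/ (a voiceless consonant), it takes -nuz, giving *pimusnuz*.
*vul* — final sound /l/ (a voiced consonant) → -jed → *vuljed*.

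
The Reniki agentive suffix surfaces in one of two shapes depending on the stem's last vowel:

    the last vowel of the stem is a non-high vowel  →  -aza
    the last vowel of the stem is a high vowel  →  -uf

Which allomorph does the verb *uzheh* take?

*uzheh*: last vowel = /e/, a non-high vowel → -aza.

-aza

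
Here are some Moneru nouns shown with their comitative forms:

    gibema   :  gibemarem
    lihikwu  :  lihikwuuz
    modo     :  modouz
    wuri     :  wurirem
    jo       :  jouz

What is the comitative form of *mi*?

mirem

The alternation tracks the last vowel of the stem — -uz when the last vowel of the stem is a rounded vowel (*lihikwu*, *modo*, *jo*); -rem when the last vowel of the stem is an unrounded vowel (*gibema*, *wuri*).
The last vowel of *mi* is /i/, which is an unrounded vowel, so the suffix is -rem, giving *mirem*.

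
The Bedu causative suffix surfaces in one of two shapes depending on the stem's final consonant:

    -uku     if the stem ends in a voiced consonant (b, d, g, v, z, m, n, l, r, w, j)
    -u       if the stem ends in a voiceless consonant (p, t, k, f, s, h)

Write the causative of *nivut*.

*nivut* — final consonant /t/ (voiceless) → -u → *nivutu*.

nivutu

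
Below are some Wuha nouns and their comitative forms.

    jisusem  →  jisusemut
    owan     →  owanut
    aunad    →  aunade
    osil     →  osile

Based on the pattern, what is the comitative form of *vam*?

vamut

The alternation tracks the final consonant of the stem — -ut when the stem ends in a nasal (*jisusem*, *owan*); -e when the stem ends in a non-nasal consonant (*aunad*, *osil*).
*vam*: final consonant = /m/, a nasal → -ut → *vamut*.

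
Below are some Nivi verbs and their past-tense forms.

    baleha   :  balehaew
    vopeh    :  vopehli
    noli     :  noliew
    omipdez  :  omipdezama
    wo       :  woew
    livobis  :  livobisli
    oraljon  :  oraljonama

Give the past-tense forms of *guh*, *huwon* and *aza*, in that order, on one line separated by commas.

The suffix is conditioned by the final sound: -li when the stem ends in a voiceless consonant (*vopeh*, *livobis*); -ama when the stem ends in a voiced consonant (*omipdez*, *oraljon*); -ew when the stem ends in a vowel (*baleha*, *noli*, *wo*).
The final sound of *guh* is /h/, which is a voiceless consonant, so the suffix is -li, giving *guhli*.
*huwon* — final sound /n/ (a voiced consonant) → -ama → *huwonama*.
*aza*: final sound = /a/, a vowel → -ew → *azaew*.

guhli, huwonama, azaew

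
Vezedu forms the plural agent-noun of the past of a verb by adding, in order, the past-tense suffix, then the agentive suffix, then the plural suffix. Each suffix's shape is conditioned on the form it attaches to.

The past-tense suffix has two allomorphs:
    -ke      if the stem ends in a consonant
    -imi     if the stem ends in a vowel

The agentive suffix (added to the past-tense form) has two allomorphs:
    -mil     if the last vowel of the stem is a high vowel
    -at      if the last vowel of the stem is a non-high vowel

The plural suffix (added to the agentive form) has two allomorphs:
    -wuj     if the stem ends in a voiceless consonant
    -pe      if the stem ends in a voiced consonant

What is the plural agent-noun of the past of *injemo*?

injemoimimilpe

*injemo* — final sound /o/ (a vowel) → -imi → *injemoimi*.
The past-tense form *injemoimi*: last vowel = /i/, a high vowel → -mil → *injemoimimil*.
The agentive form *injemoimimil* — final consonant /l/ (voiced) → -pe → *injemoimimilpe*.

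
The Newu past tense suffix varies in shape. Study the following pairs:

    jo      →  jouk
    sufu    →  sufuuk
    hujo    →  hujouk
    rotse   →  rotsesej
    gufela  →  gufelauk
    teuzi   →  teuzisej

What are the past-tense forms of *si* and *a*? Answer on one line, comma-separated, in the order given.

sisej, auk

The pattern is front/back vowel harmony: -sej when the last vowel of the stem is a front vowel (*rotse*, *teuzi*); -uk when the last vowel of the stem is a back vowel (*jo*, *sufu*, *hujo*, *gufela*).
*si*: last vowel = /i/, a front vowel → -sej → *sisej*.
*a*: last vowel = /a/, a back vowel → -uk → *auk*.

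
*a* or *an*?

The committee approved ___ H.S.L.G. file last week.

an

The indefinite article is chosen by the initial *sound* of the following word, not its spelling.
The initialism *H.S.L.G.* is read letter by letter; the first letter, H, is pronounced /eɪtʃ/, which begins with a vowel sound.
So the article is *an*: The committee approved an H.S.L.G. file last week.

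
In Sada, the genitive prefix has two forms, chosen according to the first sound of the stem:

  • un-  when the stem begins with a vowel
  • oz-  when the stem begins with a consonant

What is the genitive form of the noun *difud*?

*difud*: first sound = /d/, a consonant → oz- → *ozdifud*.

ozdifud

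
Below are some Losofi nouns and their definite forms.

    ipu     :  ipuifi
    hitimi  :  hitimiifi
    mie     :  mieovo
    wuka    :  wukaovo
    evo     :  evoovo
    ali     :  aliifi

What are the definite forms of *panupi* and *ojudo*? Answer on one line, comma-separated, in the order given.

Looking at the last vowel of each stem: -ifi when the last vowel of the stem is a high vowel (*ipu*, *hitimi*, *ali*); -ovo when the last vowel of the stem is a non-high vowel (*mie*, *wuka*, *evo*).
*panupi* — last vowel /i/ (a high vowel) → -ifi → *panupiifi*.
The last vowel of *ojudo* is /o/, which is a non-high vowel, so the suffix is -ovo, giving *ojudoovo*.

panupiifi, ojudoovo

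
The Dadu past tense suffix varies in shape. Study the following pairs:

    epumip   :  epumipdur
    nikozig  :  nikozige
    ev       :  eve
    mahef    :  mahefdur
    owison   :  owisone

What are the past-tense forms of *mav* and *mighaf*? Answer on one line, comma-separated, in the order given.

Looking at the final consonant of each stem: -dur when the stem ends in a voiceless consonant (*epumip*, *mahef*); -e when the stem ends in a voiced consonant (*nikozig*, *ev*, *owison*).
*mav*: final consonant = /v/, voiced → -e → *mave*.
The final consonant of *mighaf* is /f/, which is voiceless, so the suffix is -dur, giving *mighafdur*.

mave, mighafdur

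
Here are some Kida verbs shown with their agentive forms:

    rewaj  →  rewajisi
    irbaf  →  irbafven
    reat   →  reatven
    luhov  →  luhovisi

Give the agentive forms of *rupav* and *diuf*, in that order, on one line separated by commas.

rupavisi, diufven

The pattern is voicing of the final consonant: -ven when the stem ends in a voiceless consonant (*irbaf*, *reat*); -isi when the stem ends in a voiced consonant (*rewaj*, *luhov*).
Since the final consonant of *rupav* is /v/ (voiced), it takes -isi, giving *rupavisi*.
The final consonant of *diuf* is /f/, which is voiceless, so the suffix is -ven, giving *diufven*.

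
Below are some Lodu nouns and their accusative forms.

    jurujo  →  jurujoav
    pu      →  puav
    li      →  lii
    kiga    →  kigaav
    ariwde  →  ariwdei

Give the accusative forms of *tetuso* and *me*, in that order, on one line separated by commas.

The suffix is conditioned by the last vowel: -i when the last vowel of the stem is a front vowel (*li*, *ariwde*); -av when the last vowel of the stem is a back vowel (*jurujo*, *pu*, *kiga*).
The last vowel of *tetuso* is /o/, which is a back vowel, so the suffix is -av, giving *tetusoav*.
*me*: last vowel = /e/, a front vowel → -i → *mei*.

tetusoav, mei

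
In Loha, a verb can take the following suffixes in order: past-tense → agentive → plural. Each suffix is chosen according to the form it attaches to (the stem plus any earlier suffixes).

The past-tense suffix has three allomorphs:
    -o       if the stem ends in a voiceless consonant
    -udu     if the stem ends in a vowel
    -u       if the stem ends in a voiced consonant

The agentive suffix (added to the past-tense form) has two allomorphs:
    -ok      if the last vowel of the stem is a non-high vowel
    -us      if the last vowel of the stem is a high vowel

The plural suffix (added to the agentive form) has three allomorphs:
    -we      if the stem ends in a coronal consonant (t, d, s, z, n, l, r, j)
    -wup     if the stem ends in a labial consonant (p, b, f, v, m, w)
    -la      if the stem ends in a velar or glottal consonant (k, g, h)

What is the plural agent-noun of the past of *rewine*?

*rewine*: final sound = /e/, a vowel → -udu → *rewineudu*.
The last vowel of the past-tense form *rewineudu* is /u/, which is a high vowel, so the agentive suffix is -us, giving *rewineuduus*.
The agentive form *rewineuduus*: final consonant = /s/, coronal → -we → *rewineuduuswe*.

rewineuduuswe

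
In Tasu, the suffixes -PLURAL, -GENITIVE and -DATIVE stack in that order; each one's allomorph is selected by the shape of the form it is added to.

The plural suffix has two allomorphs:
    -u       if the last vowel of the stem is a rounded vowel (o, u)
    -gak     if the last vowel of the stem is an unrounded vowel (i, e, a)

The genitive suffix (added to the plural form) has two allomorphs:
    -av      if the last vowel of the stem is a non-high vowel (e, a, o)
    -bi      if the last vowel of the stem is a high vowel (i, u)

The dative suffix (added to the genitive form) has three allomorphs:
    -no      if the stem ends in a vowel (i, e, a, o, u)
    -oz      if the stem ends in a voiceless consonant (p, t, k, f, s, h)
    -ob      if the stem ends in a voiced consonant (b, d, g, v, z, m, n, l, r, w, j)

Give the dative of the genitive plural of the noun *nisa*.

nisagakavob

*nisa*: last vowel = /a/, an unrounded vowel → -gak → *nisagak*.
The last vowel of the plural form *nisagak* is /a/, which is a non-high vowel, so the genitive suffix is -av, giving *nisagakav*.
The genitive form *nisagakav* — final sound /v/ (a voiced consonant) → -ob → *nisagakavob*.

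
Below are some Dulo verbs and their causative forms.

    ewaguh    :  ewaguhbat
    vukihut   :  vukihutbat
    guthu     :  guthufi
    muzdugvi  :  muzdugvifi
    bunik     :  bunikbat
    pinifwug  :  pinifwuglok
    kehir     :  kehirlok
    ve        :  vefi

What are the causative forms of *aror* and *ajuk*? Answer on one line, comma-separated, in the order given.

arorlok, ajukbat

The pattern is voicing of the final sound: -bat when the stem ends in a voiceless consonant (*ewaguh*, *vukihut*, *bunik*); -lok when the stem ends in a voiced consonant (*pinifwug*, *kehir*); -fi when the stem ends in a vowel (*guthu*, *muzdugvi*, *ve*).
Since the final sound of *aror* is /r/ (a voiced consonant), it takes -lok, giving *arorlok*.
*ajuk* — final sound /k/ (a voiceless consonant) → -bat → *ajukbat*.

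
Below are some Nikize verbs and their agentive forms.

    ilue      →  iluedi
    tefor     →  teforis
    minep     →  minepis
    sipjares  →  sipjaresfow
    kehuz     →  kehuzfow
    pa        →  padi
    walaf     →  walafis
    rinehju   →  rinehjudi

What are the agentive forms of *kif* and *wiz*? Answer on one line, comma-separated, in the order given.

kifis, wizfow

The alternation tracks the final sound of the stem — -fow when the stem ends in a sibilant (*sipjares*, *kehuz*); -is when the stem ends in a non-sibilant consonant (*tefor*, *minep*, *walaf*); -di when the stem ends in a vowel (*ilue*, *pa*, *rinehju*).
Since the final sound of *kif* is /f/ (a non-sibilant consonant), it takes -is, giving *kifis*.
*wiz*: final sound = /z/, a sibilant → -fow → *wizfow*.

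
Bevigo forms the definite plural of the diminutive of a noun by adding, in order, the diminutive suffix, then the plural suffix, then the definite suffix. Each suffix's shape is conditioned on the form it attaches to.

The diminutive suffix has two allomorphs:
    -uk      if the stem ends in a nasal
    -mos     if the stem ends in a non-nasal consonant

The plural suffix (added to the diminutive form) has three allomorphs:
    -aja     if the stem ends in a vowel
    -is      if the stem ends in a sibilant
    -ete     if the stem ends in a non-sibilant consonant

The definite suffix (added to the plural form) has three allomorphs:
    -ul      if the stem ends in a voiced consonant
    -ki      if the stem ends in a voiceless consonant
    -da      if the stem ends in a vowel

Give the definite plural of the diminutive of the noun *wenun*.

*wenun*: final consonant = /n/, a nasal → -uk → *wenunuk*.
The diminutive form *wenunuk*: final sound = /k/, a non-sibilant consonant → -ete → *wenunukete*.
The plural form *wenunukete*: final sound = /e/, a vowel → -da → *wenunuketeda*.

wenunuketeda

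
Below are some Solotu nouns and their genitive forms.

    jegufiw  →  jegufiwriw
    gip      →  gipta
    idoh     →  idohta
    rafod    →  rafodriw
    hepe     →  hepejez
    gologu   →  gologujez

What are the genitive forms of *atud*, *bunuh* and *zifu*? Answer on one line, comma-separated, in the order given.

Looking at the final sound of each stem: -ta when the stem ends in a voiceless consonant (*gip*, *idoh*); -riw when the stem ends in a voiced consonant (*jegufiw*, *rafod*); -jez when the stem ends in a vowel (*hepe*, *gologu*).
*atud*: final sound = /d/, a voiced consonant → -riw → *atudriw*.
*bunuh*: final sound = /h/, a voiceless consonant → -ta → *bunuhta*.
*zifu* — final sound /u/ (a vowel) → -jez → *zifujez*.

atudriw, bunuhta, zifujez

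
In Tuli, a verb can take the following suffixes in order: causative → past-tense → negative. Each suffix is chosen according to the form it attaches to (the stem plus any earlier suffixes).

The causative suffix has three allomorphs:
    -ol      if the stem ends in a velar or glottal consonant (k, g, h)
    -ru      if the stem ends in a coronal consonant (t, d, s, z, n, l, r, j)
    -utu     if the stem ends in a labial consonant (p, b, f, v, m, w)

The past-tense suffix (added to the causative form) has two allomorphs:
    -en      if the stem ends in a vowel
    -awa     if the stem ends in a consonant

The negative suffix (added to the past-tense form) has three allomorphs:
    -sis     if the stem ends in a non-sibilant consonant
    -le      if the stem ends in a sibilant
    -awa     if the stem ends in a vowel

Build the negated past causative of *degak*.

Since the final consonant of *degak* is /k/ (velar/glottal), it takes -ol, giving *degakol*.
The final sound of the causative form *degakol* is /l/, which is a consonant, so the past-tense suffix is -awa, giving *degakolawa*.
Since the final sound of the past-tense form *degakolawa* is /a/ (a vowel), it takes -awa, giving *degakolawaawa*.

degakolawaawa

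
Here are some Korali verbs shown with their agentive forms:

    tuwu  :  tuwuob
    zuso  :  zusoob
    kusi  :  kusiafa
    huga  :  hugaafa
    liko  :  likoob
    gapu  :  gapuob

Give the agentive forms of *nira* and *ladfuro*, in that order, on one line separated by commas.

niraafa, ladfuroob

The alternation tracks the last vowel of the stem — -ob when the last vowel of the stem is a rounded vowel (*tuwu*, *zuso*, *liko*, *gapu*); -afa when the last vowel of the stem is an unrounded vowel (*kusi*, *huga*).
*nira* — last vowel /a/ (an unrounded vowel) → -afa → *niraafa*.
The last vowel of *ladfuro* is /o/, which is a rounded vowel, so the suffix is -ob, giving *ladfuroob*.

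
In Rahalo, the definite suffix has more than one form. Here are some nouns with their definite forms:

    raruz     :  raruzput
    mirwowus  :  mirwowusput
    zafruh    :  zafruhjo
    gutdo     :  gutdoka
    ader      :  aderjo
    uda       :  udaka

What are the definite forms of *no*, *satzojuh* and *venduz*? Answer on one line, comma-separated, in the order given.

noka, satzojuhjo, venduzput

The pattern is sibilance of the final sound: -put when the stem ends in a sibilant (*raruz*, *mirwowus*); -jo when the stem ends in a non-sibilant consonant (*zafruh*, *ader*); -ka when the stem ends in a vowel (*gutdo*, *uda*).
*no* — final sound /o/ (a vowel) → -ka → *noka*.
The final sound of *satzojuh* is /h/, which is a non-sibilant consonant, so the suffix is -jo, giving *satzojuhjo*.
Since the final sound of *venduz* is /z/ (a sibilant), it takes -put, giving *venduzput*.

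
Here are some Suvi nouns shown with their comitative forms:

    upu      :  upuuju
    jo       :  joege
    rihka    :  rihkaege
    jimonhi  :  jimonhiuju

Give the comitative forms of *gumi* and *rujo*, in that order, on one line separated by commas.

gumiuju, rujoege

The pattern is height harmony: -uju when the last vowel of the stem is a high vowel (*upu*, *jimonhi*); -ege when the last vowel of the stem is a non-high vowel (*jo*, *rihka*).
Since the last vowel of *gumi* is /i/ (a high vowel), it takes -uju, giving *gumiuju*.
*rujo* — last vowel /o/ (a non-high vowel) → -ege → *rujoege*.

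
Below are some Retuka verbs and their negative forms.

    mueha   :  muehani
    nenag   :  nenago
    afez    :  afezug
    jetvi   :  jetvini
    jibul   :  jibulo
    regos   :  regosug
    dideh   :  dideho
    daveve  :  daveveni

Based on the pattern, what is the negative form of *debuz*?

debuzug

The alternation tracks the final sound of the stem — -ug when the stem ends in a sibilant (*afez*, *regos*); -o when the stem ends in a non-sibilant consonant (*nenag*, *jibul*, *dideh*); -ni when the stem ends in a vowel (*mueha*, *jetvi*, *daveve*).
The final sound of *debuz* is /z/, which is a sibilant, so the suffix is -ug, giving *debuzug*.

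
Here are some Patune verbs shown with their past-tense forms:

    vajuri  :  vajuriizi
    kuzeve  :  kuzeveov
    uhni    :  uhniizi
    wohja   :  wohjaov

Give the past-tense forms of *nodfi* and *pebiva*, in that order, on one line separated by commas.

nodfiizi, pebivaov

The alternation tracks the last vowel of the stem — -izi when the last vowel of the stem is a high vowel (*vajuri*, *uhni*); -ov when the last vowel of the stem is a non-high vowel (*kuzeve*, *wohja*).
The last vowel of *nodfi* is /i/, which is a high vowel, so the suffix is -izi, giving *nodfiizi*.
Since the last vowel of *pebiva* is /a/ (a non-high vowel), it takes -ov, giving *pebivaov*.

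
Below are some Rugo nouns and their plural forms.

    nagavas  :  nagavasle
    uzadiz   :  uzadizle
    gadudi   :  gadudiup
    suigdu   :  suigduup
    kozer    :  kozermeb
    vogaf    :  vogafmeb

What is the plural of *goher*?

The suffix is conditioned by the final sound: -le when the stem ends in a sibilant (*nagavas*, *uzadiz*); -meb when the stem ends in a non-sibilant consonant (*kozer*, *vogaf*); -up when the stem ends in a vowel (*gadudi*, *suigdu*).
Since the final sound of *goher* is /r/ (a non-sibilant consonant), it takes -meb, giving *gohermeb*.

gohermeb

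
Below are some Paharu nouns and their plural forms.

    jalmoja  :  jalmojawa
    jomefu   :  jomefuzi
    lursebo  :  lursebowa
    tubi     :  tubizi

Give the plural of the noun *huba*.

hubawa

The alternation tracks the last vowel of the stem — -zi when the last vowel of the stem is a high vowel (*jomefu*, *tubi*); -wa when the last vowel of the stem is a non-high vowel (*jalmoja*, *lursebo*).
*huba*: last vowel = /a/, a non-high vowel → -wa → *hubawa*.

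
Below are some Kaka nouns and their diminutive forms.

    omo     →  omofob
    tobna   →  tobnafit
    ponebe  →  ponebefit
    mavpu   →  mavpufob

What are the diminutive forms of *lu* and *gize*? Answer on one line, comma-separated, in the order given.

lufob, gizefit

Looking at the last vowel of each stem: -fob when the last vowel of the stem is a rounded vowel (*omo*, *mavpu*); -fit when the last vowel of the stem is an unrounded vowel (*tobna*, *ponebe*).
*lu* — last vowel /u/ (a rounded vowel) → -fob → *lufob*.
*gize* — last vowel /e/ (an unrounded vowel) → -fit → *gizefit*.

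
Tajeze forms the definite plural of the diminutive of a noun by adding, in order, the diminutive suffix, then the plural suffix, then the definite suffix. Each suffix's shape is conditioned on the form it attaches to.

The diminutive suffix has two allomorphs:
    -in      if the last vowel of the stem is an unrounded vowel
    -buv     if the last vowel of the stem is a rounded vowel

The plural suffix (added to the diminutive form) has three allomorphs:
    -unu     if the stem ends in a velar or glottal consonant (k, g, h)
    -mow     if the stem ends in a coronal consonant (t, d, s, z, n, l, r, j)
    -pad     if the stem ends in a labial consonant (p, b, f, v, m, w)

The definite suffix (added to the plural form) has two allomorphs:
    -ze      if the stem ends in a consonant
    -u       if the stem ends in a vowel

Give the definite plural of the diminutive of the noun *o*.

Since the last vowel of *o* is /o/ (a rounded vowel), it takes -buv, giving *obuv*.
Since the final consonant of the diminutive form *obuv* is /v/ (labial), it takes -pad, giving *obuvpad*.
The plural form *obuvpad*: final sound = /d/, a consonant → -ze → *obuvpadze*.

obuvpadze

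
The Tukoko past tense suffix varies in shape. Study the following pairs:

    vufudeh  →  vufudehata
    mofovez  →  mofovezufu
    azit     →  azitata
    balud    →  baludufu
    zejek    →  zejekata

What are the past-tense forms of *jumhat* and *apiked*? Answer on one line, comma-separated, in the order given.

The pattern is voicing of the final consonant: -ata when the stem ends in a voiceless consonant (*vufudeh*, *azit*, *zejek*); -ufu when the stem ends in a voiced consonant (*mofovez*, *balud*).
*jumhat* — final consonant /t/ (voiceless) → -ata → *jumhatata*.
*apiked*: final consonant = /d/, voiced → -ufu → *apikedufu*.

jumhatata, apikedufu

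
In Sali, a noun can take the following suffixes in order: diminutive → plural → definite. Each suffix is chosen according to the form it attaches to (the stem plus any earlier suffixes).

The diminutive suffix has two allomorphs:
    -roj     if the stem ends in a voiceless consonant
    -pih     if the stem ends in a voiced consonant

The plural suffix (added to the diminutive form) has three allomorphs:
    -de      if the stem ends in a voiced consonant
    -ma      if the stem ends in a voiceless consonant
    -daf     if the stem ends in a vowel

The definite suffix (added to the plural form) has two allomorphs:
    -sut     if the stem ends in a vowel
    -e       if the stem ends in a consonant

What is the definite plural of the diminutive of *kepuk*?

kepukrojdesut

*kepuk*: final consonant = /k/, voiceless → -roj → *kepukroj*.
The final sound of the diminutive form *kepukroj* is /j/, which is a voiced consonant, so the plural suffix is -de, giving *kepukrojde*.
The plural form *kepukrojde*: final sound = /e/, a vowel → -sut → *kepukrojdesut*.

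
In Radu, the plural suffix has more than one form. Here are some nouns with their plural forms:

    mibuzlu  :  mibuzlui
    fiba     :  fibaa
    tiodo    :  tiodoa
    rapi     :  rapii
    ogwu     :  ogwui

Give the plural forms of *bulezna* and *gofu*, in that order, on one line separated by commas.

The pattern is height harmony: -i when the last vowel of the stem is a high vowel (*mibuzlu*, *rapi*, *ogwu*); -a when the last vowel of the stem is a non-high vowel (*fiba*, *tiodo*).
*bulezna* — last vowel /a/ (a non-high vowel) → -a → *buleznaa*.
The last vowel of *gofu* is /u/, which is a high vowel, so the suffix is -i, giving *gofui*.

buleznaa, gofui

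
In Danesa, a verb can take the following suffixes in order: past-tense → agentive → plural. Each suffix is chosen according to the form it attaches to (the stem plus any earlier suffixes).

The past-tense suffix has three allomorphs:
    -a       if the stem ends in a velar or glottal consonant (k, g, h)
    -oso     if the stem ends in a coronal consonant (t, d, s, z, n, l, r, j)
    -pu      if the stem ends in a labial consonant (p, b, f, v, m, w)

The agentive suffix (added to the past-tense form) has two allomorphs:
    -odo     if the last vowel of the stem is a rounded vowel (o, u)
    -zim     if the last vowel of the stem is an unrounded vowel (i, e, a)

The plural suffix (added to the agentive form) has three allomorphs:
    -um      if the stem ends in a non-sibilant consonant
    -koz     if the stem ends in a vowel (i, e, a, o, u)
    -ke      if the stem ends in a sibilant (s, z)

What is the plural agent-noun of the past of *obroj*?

obrojosoodokoz

Since the final consonant of *obroj* is /j/ (coronal), it takes -oso, giving *obrojoso*.
Since the last vowel of the past-tense form *obrojoso* is /o/ (a rounded vowel), it takes -odo, giving *obrojosoodo*.
Since the final sound of the agentive form *obrojosoodo* is /o/ (a vowel), it takes -koz, giving *obrojosoodokoz*.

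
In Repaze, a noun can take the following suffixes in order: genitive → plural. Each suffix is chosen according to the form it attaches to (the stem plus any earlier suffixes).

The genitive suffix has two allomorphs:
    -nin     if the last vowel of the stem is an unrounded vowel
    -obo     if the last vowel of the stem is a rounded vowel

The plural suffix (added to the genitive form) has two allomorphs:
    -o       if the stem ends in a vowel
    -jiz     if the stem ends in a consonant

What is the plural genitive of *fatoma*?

Since the last vowel of *fatoma* is /a/ (an unrounded vowel), it takes -nin, giving *fatomanin*.
The genitive form *fatomanin* — final sound /n/ (a consonant) → -jiz → *fatomaninjiz*.

fatomaninjiz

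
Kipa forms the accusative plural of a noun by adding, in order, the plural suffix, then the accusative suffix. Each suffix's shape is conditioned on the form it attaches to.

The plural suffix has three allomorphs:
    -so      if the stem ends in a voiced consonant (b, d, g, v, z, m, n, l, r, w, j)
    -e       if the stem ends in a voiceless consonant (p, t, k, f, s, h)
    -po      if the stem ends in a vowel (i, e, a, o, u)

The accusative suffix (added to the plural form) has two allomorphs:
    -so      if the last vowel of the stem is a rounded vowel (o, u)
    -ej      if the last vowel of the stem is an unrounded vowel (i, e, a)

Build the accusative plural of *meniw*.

*meniw*: final sound = /w/, a voiced consonant → -so → *meniwso*.
Since the last vowel of the plural form *meniwso* is /o/ (a rounded vowel), it takes -so, giving *meniwsoso*.

meniwsoso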